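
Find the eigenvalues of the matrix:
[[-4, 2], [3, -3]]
λ = -6 and λ = -1

Characteristic equation: det(A - λI) = 0
λ² - (trace)λ + (det) = 0
λ² - (-7)λ + (6) = 0
λ² + 7λ + 6 = 0
Solving: λ = -6, -1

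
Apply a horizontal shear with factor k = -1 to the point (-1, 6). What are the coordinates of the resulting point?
(-7, 6)

Shear matrix for horizontal shear with factor k = -1:
[[1, -1], [0, 1]]
Result: (-1, 6) → (-7, 6)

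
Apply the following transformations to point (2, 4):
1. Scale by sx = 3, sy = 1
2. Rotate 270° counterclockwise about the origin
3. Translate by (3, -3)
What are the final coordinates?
(7, -9)

Step 1: Scale → (6, 4)
Step 2: Rotate 270° → (4, -6)
Step 3: Translate → (7, -9)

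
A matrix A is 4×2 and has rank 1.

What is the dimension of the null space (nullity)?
1

The rank-nullity theorem for an m×n matrix states:
rank(A) + nullity(A) = n (the number of columns).
Here n = 2 and rank(A) = 1, so nullity(A) = 2 - 1 = 1.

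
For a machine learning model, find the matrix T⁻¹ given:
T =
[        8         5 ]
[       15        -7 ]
det(T) = -131
T⁻¹ =
[    7/131     5/131 ]
[   15/131    -8/131 ]

For a 2×2 matrix T = [[a, b], [c, d]] with det(T) ≠ 0, T⁻¹ = (1/det(T)) * [[d, -b], [-c, a]].
det(T) = (8)*(-7) - (5)*(15) = -56 - 75 = -131.
T⁻¹ = (1/-131) * [[-7, -5], [-15, 8]].
Dividing each entry by -131 and reducing:
T⁻¹ =
[    7/131     5/131 ]
[   15/131    -8/131 ]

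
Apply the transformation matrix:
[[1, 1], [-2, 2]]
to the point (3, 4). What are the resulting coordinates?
(7, 2)

Matrix multiplication:
[[1, 1], [-2, 2]] × [3, 4]ᵀ
= [1×3 + 1×4, -2×3 + 2×4]ᵀ
= [7.0000, 2.0000]ᵀ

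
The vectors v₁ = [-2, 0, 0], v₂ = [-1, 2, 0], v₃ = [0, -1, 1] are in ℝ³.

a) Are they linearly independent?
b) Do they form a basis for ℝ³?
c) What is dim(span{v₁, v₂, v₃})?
Yes independent, yes basis, dim = 3

Stack v₁, v₂, v₃ as rows of a 3×3 matrix.
[[-2, 0, 0]; [-1, 2, 0]; [0, -1, 1]] is already lower triangular with nonzero diagonal entries (-2, 2, 1), so its determinant is the product of the diagonal entries, det = (-2)·(2)·(1) = -4 ≠ 0, and the rows are linearly independent.
Three linearly independent vectors in ℝ³ form a basis for ℝ³, so dim(span{v₁,v₂,v₃}) = 3.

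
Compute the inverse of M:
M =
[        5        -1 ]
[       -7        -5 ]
det(M) = -32
M⁻¹ =
[     5/32     -1/32 ]
[    -7/32     -5/32 ]

For a 2×2 matrix M = [[a, b], [c, d]] with det(M) ≠ 0, M⁻¹ = (1/det(M)) * [[d, -b], [-c, a]].
det(M) = (5)*(-5) - (-1)*(-7) = -25 - 7 = -32.
M⁻¹ = (1/-32) * [[-5, 1], [7, 5]].
Dividing each entry by -32 and reducing:
M⁻¹ =
[     5/32     -1/32 ]
[    -7/32     -5/32 ]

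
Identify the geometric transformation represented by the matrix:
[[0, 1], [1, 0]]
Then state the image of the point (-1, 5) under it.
reflection across the line y = x; image of (-1, 5) is (5, -1)

This is a symmetric orthogonal matrix with determinant -1, which characterizes a reflection in ℝ².
The matrix [[0, 1], [1, 0]] represents: reflection across the line y = x.
Applying it to (-1, 5): [0·-1 + 1·5, 1·-1 + 0·5] = (5, -1).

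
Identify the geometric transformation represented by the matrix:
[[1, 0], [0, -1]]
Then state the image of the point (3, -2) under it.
reflection across the x-axis; image of (3, -2) is (3, 2)

This is a symmetric orthogonal matrix with determinant -1, which characterizes a reflection in ℝ².
The matrix [[1, 0], [0, -1]] represents: reflection across the x-axis.
Applying it to (3, -2): [1·3 + 0·-2, 0·3 + -1·-2] = (3, 2).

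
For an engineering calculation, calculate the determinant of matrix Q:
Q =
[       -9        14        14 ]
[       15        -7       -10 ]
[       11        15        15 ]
det(Q) = -867

Expand along row 0 (cofactor expansion): det(Q) = a*(e*i - f*h) - b*(d*i - f*g) + c*(d*h - e*g), where the 3×3 is [[a, b, c], [d, e, f], [g, h, i]].
Minor M_00 = (-7)*(15) - (-10)*(15) = -105 + 150 = 45.
Minor M_01 = (15)*(15) - (-10)*(11) = 225 + 110 = 335.
Minor M_02 = (15)*(15) - (-7)*(11) = 225 + 77 = 302.
det(Q) = (-9)*(45) - (14)*(335) + (14)*(302) = -405 - 4690 + 4228 = -867.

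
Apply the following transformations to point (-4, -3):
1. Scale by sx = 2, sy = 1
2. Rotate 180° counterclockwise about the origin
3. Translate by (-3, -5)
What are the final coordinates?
(5, -2)

Step 1: Scale → (-8, -3)
Step 2: Rotate 180° → (8, 3)
Step 3: Translate → (5, -2)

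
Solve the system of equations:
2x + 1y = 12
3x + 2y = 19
x = 5, y = 2

Use elimination (row reduction):
Equation 1: 2x + 1y = 12.
Equation 2: 3x + 2y = 19.
Multiply Eq1 by 3 and Eq2 by 2: 6x + 3y = 36;  6x + 4y = 38.
Subtract: (1)y = 2, so y = 2.
Back-substitute into Eq1: 2x + 1*(2) = 12, so x = 5.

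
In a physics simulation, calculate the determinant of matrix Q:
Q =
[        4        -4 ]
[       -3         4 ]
det(Q) = 4

For a 2×2 matrix [[a, b], [c, d]], det = a*d - b*c.
det(Q) = (4)*(4) - (-4)*(-3) = 16 - 12 = 4.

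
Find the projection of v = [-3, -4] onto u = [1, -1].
[1/2, -1/2]

The projection of v onto u is proj_u(v) = ((v·u) / (u·u)) · u.
v·u = (-3)*(1) + (-4)*(-1) = 1.
u·u = (1)*(1) + (-1)*(-1) = 2.
coefficient = 1 / 2 = 1/2.
proj_u(v) = 1/2 · [1, -1] = [1/2, -1/2].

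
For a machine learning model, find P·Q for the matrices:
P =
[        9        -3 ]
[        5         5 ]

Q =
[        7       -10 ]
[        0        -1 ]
PQ =
[       63       -87 ]
[       35       -55 ]

Matrix multiplication: (PQ)[i][j] = sum over k of P[i][k] * Q[k][j].
  (PQ)[0][0] = (9)*(7) + (-3)*(0) = 63
  (PQ)[0][1] = (9)*(-10) + (-3)*(-1) = -87
  (PQ)[1][0] = (5)*(7) + (5)*(0) = 35
  (PQ)[1][1] = (5)*(-10) + (5)*(-1) = -55
PQ =
[       63       -87 ]
[       35       -55 ]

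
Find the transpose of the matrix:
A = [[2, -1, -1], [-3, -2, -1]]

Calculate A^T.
[[2, -3], [-1, -2], [-1, -1]]

The transpose sends entry (i,j) to (j,i); rows become columns.
Row 0 of A: [2, -1, -1] -> column 0 of A^T.
Row 1 of A: [-3, -2, -1] -> column 1 of A^T.
A^T = [[2, -3], [-1, -2], [-1, -1]]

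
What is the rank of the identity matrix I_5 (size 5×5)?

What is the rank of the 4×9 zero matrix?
rank(I_5) = 5, rank(0) = 0

The identity I_5 has 5 columns that are the standard basis vectors e_1, …, e_5. These are linearly independent, so all 5 columns are pivots and rank(I_5) = 5.
The 4×9 zero matrix has every entry zero, so every row is the zero row and there are no pivots; rank(0) = 0.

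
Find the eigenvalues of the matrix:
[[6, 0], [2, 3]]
λ = 3 and λ = 6

Characteristic equation: det(A - λI) = 0
λ² - (trace)λ + (det) = 0
λ² - (9)λ + (18) = 0
λ² - 9λ + 18 = 0
Solving: λ = 3, 6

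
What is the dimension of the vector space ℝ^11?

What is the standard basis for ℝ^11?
Dimension = 11; standard basis = {e_1, e_2, e_3, …, e_11}

ℝ^11 is the space of 11-tuples of real numbers; its dimension is 11.
The standard basis consists of 11 vectors: e_1, e_2, e_3, …, e_11, where e_i is the vector with 1 in position i and 0 elsewhere.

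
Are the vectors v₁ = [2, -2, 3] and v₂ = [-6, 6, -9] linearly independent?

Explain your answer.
No, linearly dependent (v₂ = -3·v₁)

Check whether there is a scalar k with v₂ = k·v₁.
Comparing components, k = -3 satisfies -3·[2, -2, 3] = [-6, 6, -9].
Since v₂ is a scalar multiple of v₁, the two vectors are linearly dependent.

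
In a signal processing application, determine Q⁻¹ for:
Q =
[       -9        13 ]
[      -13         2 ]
det(Q) = 151
Q⁻¹ =
[    2/151   -13/151 ]
[   13/151    -9/151 ]

For a 2×2 matrix Q = [[a, b], [c, d]] with det(Q) ≠ 0, Q⁻¹ = (1/det(Q)) * [[d, -b], [-c, a]].
det(Q) = (-9)*(2) - (13)*(-13) = -18 + 169 = 151.
Q⁻¹ = (1/151) * [[2, -13], [13, -9]].
Dividing each entry by 151 and reducing:
Q⁻¹ =
[    2/151   -13/151 ]
[   13/151    -9/151 ]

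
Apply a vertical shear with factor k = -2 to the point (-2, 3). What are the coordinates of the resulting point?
(-2, 7)

Shear matrix for vertical shear with factor k = -2:
[[1, 0], [-2, 1]]
Result: (-2, 3) → (-2, 7)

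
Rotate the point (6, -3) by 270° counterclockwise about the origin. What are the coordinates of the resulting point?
(-3, -6)

Rotation matrix R(θ) = [[cos θ, -sin θ], [sin θ, cos θ]]; for θ = 270°:
R = [[0, 1], [-1, 0]]
Result: R × [6, -3]ᵀ = [0·6 + (1)·-3, -1·6 + (0)·-3]ᵀ = (-3, -6)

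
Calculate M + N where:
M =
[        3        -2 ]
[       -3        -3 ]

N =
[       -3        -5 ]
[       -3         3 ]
M + N =
[        0        -7 ]
[       -6         0 ]

Matrix addition is elementwise: (M+N)[i][j] = M[i][j] + N[i][j].
  (M+N)[0][0] = (3) + (-3) = 0
  (M+N)[0][1] = (-2) + (-5) = -7
  (M+N)[1][0] = (-3) + (-3) = -6
  (M+N)[1][1] = (-3) + (3) = 0
M + N =
[        0        -7 ]
[       -6         0 ]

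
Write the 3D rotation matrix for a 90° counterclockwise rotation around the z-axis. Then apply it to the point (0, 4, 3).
R = [[0, -1, 0], [1, 0, 0], [0, 0, 1]]; R·(0, 4, 3) = (-4, 0, 3)

Rotation matrix for 90° around z-axis:
cos(90°) = 0, sin(90°) = 1
R = [[0, -1, 0], [1, 0, 0], [0, 0, 1]]
Apply to (0, 4, 3): R·[0, 4, 3]ᵀ = (-4, 0, 3)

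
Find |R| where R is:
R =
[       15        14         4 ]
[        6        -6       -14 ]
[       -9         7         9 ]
det(R) = 1620

Expand along row 0 (cofactor expansion): det(R) = a*(e*i - f*h) - b*(d*i - f*g) + c*(d*h - e*g), where the 3×3 is [[a, b, c], [d, e, f], [g, h, i]].
Minor M_00 = (-6)*(9) - (-14)*(7) = -54 + 98 = 44.
Minor M_01 = (6)*(9) - (-14)*(-9) = 54 - 126 = -72.
Minor M_02 = (6)*(7) - (-6)*(-9) = 42 - 54 = -12.
det(R) = (15)*(44) - (14)*(-72) + (4)*(-12) = 660 + 1008 - 48 = 1620.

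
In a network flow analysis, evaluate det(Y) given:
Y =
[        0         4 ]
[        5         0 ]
det(Y) = -20

For a 2×2 matrix [[a, b], [c, d]], det = a*d - b*c.
det(Y) = (0)*(0) - (4)*(5) = 0 - 20 = -20.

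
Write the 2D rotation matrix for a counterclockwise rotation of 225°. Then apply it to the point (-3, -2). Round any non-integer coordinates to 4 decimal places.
R = [[-√2/2, √2/2], [-√2/2, -√2/2]]; R·(-3, -2) = (0.7071, 3.5355)

Rotation matrix formula: R(θ) = [[cos θ, -sin θ], [sin θ, cos θ]]
For θ = 225°:
cos(225°) = -√2/2
sin(225°) = -√2/2
R = [[-√2/2, √2/2], [-√2/2, -√2/2]]
Apply to (-3, -2): [-√2/2·-3 + (√2/2)·-2, -√2/2·-3 + -√2/2·-2] = (0.7071, 3.5355)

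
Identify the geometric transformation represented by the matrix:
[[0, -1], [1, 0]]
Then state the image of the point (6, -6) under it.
rotation by 90° counterclockwise; image of (6, -6) is (6, 6)

This matches the form [[cos θ, -sin θ], [sin θ, cos θ]] of a rotation matrix; reading off cos θ and sin θ gives the angle.
The matrix [[0, -1], [1, 0]] represents: rotation by 90° counterclockwise.
Applying it to (6, -6): [0·6 + -1·-6, 1·6 + 0·-6] = (6, 6).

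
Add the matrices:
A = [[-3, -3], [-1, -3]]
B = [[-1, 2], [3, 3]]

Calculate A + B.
[[-4, -1], [2, 0]]

Add corresponding elements:
(-3)+(-1)=-4
(-3)+(2)=-1
(-1)+(3)=2
(-3)+(3)=0
A + B = [[-4, -1], [2, 0]]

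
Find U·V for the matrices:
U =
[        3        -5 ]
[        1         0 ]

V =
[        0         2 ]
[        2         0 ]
UV =
[      -10         6 ]
[        0         2 ]

Matrix multiplication: (UV)[i][j] = sum over k of U[i][k] * V[k][j].
  (UV)[0][0] = (3)*(0) + (-5)*(2) = -10
  (UV)[0][1] = (3)*(2) + (-5)*(0) = 6
  (UV)[1][0] = (1)*(0) + (0)*(2) = 0
  (UV)[1][1] = (1)*(2) + (0)*(0) = 2
UV =
[      -10         6 ]
[        0         2 ]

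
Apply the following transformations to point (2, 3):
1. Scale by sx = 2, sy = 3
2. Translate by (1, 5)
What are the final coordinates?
(5, 14)

Step 1: Scale (2, 3) by (sx, sy) = (2, 3) → (4, 9)
Step 2: Translate by (1, 5) → (5, 14)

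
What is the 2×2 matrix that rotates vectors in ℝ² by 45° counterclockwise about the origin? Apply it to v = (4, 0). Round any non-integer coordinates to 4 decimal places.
R = [[√2/2, -√2/2], [√2/2, √2/2]]; R·v = (2.8284, 2.8284)

A counterclockwise rotation by angle θ in ℝ² has matrix R(θ) = [[cos θ, -sin θ], [sin θ, cos θ]].
For θ = 45°: cos θ = √2/2, sin θ = √2/2.
R(45°) = [[√2/2, -√2/2], [√2/2, √2/2]].
R·v = [√2/2·4 + (-√2/2)·0, √2/2·4 + √2/2·0] = (2.8284, 2.8284).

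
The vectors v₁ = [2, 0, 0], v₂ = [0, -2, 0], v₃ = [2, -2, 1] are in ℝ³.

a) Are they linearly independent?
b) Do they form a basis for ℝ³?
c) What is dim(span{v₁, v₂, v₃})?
Yes independent, yes basis, dim = 3

Stack v₁, v₂, v₃ as rows of a 3×3 matrix.
[[2, 0, 0]; [0, -2, 0]; [2, -2, 1]] is already lower triangular with nonzero diagonal entries (2, -2, 1), so its determinant is the product of the diagonal entries, det = (2)·(-2)·(1) = -4 ≠ 0, and the rows are linearly independent.
Three linearly independent vectors in ℝ³ form a basis for ℝ³, so dim(span{v₁,v₂,v₃}) = 3.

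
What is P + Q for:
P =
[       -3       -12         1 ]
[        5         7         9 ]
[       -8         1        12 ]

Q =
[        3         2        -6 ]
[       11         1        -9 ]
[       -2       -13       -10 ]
P + Q =
[        0       -10        -5 ]
[       16         8         0 ]
[      -10       -12         2 ]

Matrix addition is elementwise: (P+Q)[i][j] = P[i][j] + Q[i][j].
  (P+Q)[0][0] = (-3) + (3) = 0
  (P+Q)[0][1] = (-12) + (2) = -10
  (P+Q)[0][2] = (1) + (-6) = -5
  (P+Q)[1][0] = (5) + (11) = 16
  (P+Q)[1][1] = (7) + (1) = 8
  (P+Q)[1][2] = (9) + (-9) = 0
  (P+Q)[2][0] = (-8) + (-2) = -10
  (P+Q)[2][1] = (1) + (-13) = -12
  (P+Q)[2][2] = (12) + (-10) = 2
P + Q =
[        0       -10        -5 ]
[       16         8         0 ]
[      -10       -12         2 ]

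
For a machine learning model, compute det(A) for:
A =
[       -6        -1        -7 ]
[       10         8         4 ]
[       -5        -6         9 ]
det(A) = -326

Expand along row 0 (cofactor expansion): det(A) = a*(e*i - f*h) - b*(d*i - f*g) + c*(d*h - e*g), where the 3×3 is [[a, b, c], [d, e, f], [g, h, i]].
Minor M_00 = (8)*(9) - (4)*(-6) = 72 + 24 = 96.
Minor M_01 = (10)*(9) - (4)*(-5) = 90 + 20 = 110.
Minor M_02 = (10)*(-6) - (8)*(-5) = -60 + 40 = -20.
det(A) = (-6)*(96) - (-1)*(110) + (-7)*(-20) = -576 + 110 + 140 = -326.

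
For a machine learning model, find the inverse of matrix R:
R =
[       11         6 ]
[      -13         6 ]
det(R) = 144
R⁻¹ =
[     1/24     -1/24 ]
[   13/144    11/144 ]

For a 2×2 matrix R = [[a, b], [c, d]] with det(R) ≠ 0, R⁻¹ = (1/det(R)) * [[d, -b], [-c, a]].
det(R) = (11)*(6) - (6)*(-13) = 66 + 78 = 144.
R⁻¹ = (1/144) * [[6, -6], [13, 11]].
Dividing each entry by 144 and reducing:
R⁻¹ =
[     1/24     -1/24 ]
[   13/144    11/144 ]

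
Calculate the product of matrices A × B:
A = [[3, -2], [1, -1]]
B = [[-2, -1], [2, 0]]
[[-10, -3], [-4, -1]]

Matrix multiplication:
C[0][0] = 3×-2 + -2×2 = -10
C[0][1] = 3×-1 + -2×0 = -3
C[1][0] = 1×-2 + -1×2 = -4
C[1][1] = 1×-1 + -1×0 = -1
Result: [[-10, -3], [-4, -1]]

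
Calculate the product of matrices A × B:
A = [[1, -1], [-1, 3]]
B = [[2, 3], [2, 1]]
[[0, 2], [4, 0]]

Matrix multiplication:
C[0][0] = 1×2 + -1×2 = 0
C[0][1] = 1×3 + -1×1 = 2
C[1][0] = -1×2 + 3×2 = 4
C[1][1] = -1×3 + 3×1 = 0
Result: [[0, 2], [4, 0]]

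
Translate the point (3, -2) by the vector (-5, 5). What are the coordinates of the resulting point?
(-2, 3)

Translation by (-5, 5):
x' = 3 + -5 = -2
y' = -2 + 5 = 3
Homogeneous matrix: [[1, 0, -5], [0, 1, 5], [0, 0, 1]]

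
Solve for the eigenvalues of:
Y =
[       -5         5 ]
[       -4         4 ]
λ = -1, 0

Solve det(Y - λI) = 0. For a 2×2 matrix the characteristic equation is λ² - (trace)λ + det = 0.
trace(Y) = a + d = -5 + 4 = -1.
det(Y) = a*d - b*c = (-5)*(4) - (5)*(-4) = -20 + 20 = 0.
Characteristic equation: λ² - (-1)λ + (0) = 0.
Discriminant = (-1)² - 4*(0) = 1 - 0 = 1.
λ = (-1 ± √1) / 2 = (-1 ± 1) / 2 = -1, 0.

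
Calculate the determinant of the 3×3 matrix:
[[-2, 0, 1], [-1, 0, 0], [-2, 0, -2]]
0

Expansion along first row:
det = -2·det([[0,0],[0,-2]]) - 0·det([[-1,0],[-2,-2]]) + 1·det([[-1,0],[-2,0]])
    = -2·(0·-2 - 0·0) - 0·(-1·-2 - 0·-2) + 1·(-1·0 - 0·-2)
    = -2·0 - 0·2 + 1·0
    = 0 + 0 + 0 = 0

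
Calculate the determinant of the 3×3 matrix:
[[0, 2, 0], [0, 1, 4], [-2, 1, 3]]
-16

Expansion along first row:
det = 0·det([[1,4],[1,3]]) - 2·det([[0,4],[-2,3]]) + 0·det([[0,1],[-2,1]])
    = 0·(1·3 - 4·1) - 2·(0·3 - 4·-2) + 0·(0·1 - 1·-2)
    = 0·-1 - 2·8 + 0·2
    = 0 + -16 + 0 = -16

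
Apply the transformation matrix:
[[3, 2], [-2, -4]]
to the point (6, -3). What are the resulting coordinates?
(12, 0)

Matrix multiplication:
[[3, 2], [-2, -4]] × [6, -3]ᵀ
= [3×6 + 2×-3, -2×6 + -4×-3]ᵀ
= [12.0000, 0.0000]ᵀ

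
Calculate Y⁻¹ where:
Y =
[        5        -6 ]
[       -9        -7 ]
det(Y) = -89
Y⁻¹ =
[     7/89     -6/89 ]
[    -9/89     -5/89 ]

For a 2×2 matrix Y = [[a, b], [c, d]] with det(Y) ≠ 0, Y⁻¹ = (1/det(Y)) * [[d, -b], [-c, a]].
det(Y) = (5)*(-7) - (-6)*(-9) = -35 - 54 = -89.
Y⁻¹ = (1/-89) * [[-7, 6], [9, 5]].
Dividing each entry by -89 and reducing:
Y⁻¹ =
[     7/89     -6/89 ]
[    -9/89     -5/89 ]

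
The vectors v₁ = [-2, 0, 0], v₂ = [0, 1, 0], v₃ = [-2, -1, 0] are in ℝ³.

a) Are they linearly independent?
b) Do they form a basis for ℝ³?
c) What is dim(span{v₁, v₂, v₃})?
Not independent, not a basis, dim(span) = 2

Check whether v₃ can be written as a linear combination of v₁ and v₂.
v₃ = (1)·v₁ + (-1)·v₂ = [-2, -1, 0], so the three vectors are linearly dependent.
Thus they do not form a basis for ℝ³, and dim(span{v₁, v₂, v₃}) = 2 (spanned by v₁ and v₂).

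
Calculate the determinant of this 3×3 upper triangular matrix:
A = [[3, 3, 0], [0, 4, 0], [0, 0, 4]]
48

The determinant of a triangular matrix is the product of its diagonal entries (the off-diagonal entries above the diagonal do not affect it).
det(A) = (3) * (4) * (4) = 48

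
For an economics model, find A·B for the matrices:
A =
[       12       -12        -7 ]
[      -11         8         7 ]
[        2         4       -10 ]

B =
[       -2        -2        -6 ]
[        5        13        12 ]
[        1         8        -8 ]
AB =
[      -91      -236      -160 ]
[       69       182       106 ]
[        6       -32       116 ]

Matrix multiplication: (AB)[i][j] = sum over k of A[i][k] * B[k][j].
  (AB)[0][0] = (12)*(-2) + (-12)*(5) + (-7)*(1) = -91
  (AB)[0][1] = (12)*(-2) + (-12)*(13) + (-7)*(8) = -236
  (AB)[0][2] = (12)*(-6) + (-12)*(12) + (-7)*(-8) = -160
  (AB)[1][0] = (-11)*(-2) + (8)*(5) + (7)*(1) = 69
  (AB)[1][1] = (-11)*(-2) + (8)*(13) + (7)*(8) = 182
  (AB)[1][2] = (-11)*(-6) + (8)*(12) + (7)*(-8) = 106
  (AB)[2][0] = (2)*(-2) + (4)*(5) + (-10)*(1) = 6
  (AB)[2][1] = (2)*(-2) + (4)*(13) + (-10)*(8) = -32
  (AB)[2][2] = (2)*(-6) + (4)*(12) + (-10)*(-8) = 116
AB =
[      -91      -236      -160 ]
[       69       182       106 ]
[        6       -32       116 ]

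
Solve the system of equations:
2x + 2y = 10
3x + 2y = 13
x = 3, y = 2

Use elimination (row reduction):
Equation 1: 2x + 2y = 10.
Equation 2: 3x + 2y = 13.
Multiply Eq1 by 3 and Eq2 by 2: 6x + 6y = 30;  6x + 4y = 26.
Subtract: (-2)y = -4, so y = 2.
Back-substitute into Eq1: 2x + 2*(2) = 10, so x = 3.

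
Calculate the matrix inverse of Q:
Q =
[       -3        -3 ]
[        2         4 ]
det(Q) = -6
Q⁻¹ =
[     -2/3      -1/2 ]
[      1/3       1/2 ]

For a 2×2 matrix Q = [[a, b], [c, d]] with det(Q) ≠ 0, Q⁻¹ = (1/det(Q)) * [[d, -b], [-c, a]].
det(Q) = (-3)*(4) - (-3)*(2) = -12 + 6 = -6.
Q⁻¹ = (1/-6) * [[4, 3], [-2, -3]].
Dividing each entry by -6 and reducing:
Q⁻¹ =
[     -2/3      -1/2 ]
[      1/3       1/2 ]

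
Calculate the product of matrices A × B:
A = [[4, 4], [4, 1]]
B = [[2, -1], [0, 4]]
[[8, 12], [8, 0]]

Matrix multiplication:
C[0][0] = 4×2 + 4×0 = 8
C[0][1] = 4×-1 + 4×4 = 12
C[1][0] = 4×2 + 1×0 = 8
C[1][1] = 4×-1 + 1×4 = 0
Result: [[8, 12], [8, 0]]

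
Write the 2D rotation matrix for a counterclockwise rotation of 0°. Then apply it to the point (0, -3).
R = [[1, 0], [0, 1]]; R·(0, -3) = (0, -3)

Rotation matrix formula: R(θ) = [[cos θ, -sin θ], [sin θ, cos θ]]
For θ = 0°:
cos(0°) = 1
sin(0°) = 0
R = [[1, 0], [0, 1]]
Apply to (0, -3): [1·0 + (0)·-3, 0·0 + 1·-3] = (0, -3)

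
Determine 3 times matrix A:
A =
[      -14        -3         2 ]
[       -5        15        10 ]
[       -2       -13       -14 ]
3A =
[      -42        -9         6 ]
[      -15        45        30 ]
[       -6       -39       -42 ]

Scalar multiplication is elementwise: (3A)[i][j] = 3 * A[i][j].
  (3A)[0][0] = 3 * (-14) = -42
  (3A)[0][1] = 3 * (-3) = -9
  (3A)[0][2] = 3 * (2) = 6
  (3A)[1][0] = 3 * (-5) = -15
  (3A)[1][1] = 3 * (15) = 45
  (3A)[1][2] = 3 * (10) = 30
  (3A)[2][0] = 3 * (-2) = -6
  (3A)[2][1] = 3 * (-13) = -39
  (3A)[2][2] = 3 * (-14) = -42
3A =
[      -42        -9         6 ]
[      -15        45        30 ]
[       -6       -39       -42 ]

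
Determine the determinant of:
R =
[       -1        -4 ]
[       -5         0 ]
det(R) = -20

For a 2×2 matrix [[a, b], [c, d]], det = a*d - b*c.
det(R) = (-1)*(0) - (-4)*(-5) = 0 - 20 = -20.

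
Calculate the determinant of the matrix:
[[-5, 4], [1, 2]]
-14

For a 2×2 matrix [[a, b], [c, d]], det = ad - bc
det = (-5)(2) - (4)(1) = -10 - 4 = -14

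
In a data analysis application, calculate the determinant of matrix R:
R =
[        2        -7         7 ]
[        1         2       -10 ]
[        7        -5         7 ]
det(R) = 334

Expand along row 0 (cofactor expansion): det(R) = a*(e*i - f*h) - b*(d*i - f*g) + c*(d*h - e*g), where the 3×3 is [[a, b, c], [d, e, f], [g, h, i]].
Minor M_00 = (2)*(7) - (-10)*(-5) = 14 - 50 = -36.
Minor M_01 = (1)*(7) - (-10)*(7) = 7 + 70 = 77.
Minor M_02 = (1)*(-5) - (2)*(7) = -5 - 14 = -19.
det(R) = (2)*(-36) - (-7)*(77) + (7)*(-19) = -72 + 539 - 133 = 334.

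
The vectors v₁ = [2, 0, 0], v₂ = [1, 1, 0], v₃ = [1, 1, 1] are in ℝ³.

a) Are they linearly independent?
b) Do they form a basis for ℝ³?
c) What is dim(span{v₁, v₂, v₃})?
Yes independent, yes basis, dim = 3

Stack v₁, v₂, v₃ as rows of a 3×3 matrix.
[[2, 0, 0]; [1, 1, 0]; [1, 1, 1]] is already lower triangular with nonzero diagonal entries (2, 1, 1), so its determinant is the product of the diagonal entries, det = (2)·(1)·(1) = 2 ≠ 0, and the rows are linearly independent.
Three linearly independent vectors in ℝ³ form a basis for ℝ³, so dim(span{v₁,v₂,v₃}) = 3.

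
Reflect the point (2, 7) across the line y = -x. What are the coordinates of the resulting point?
(-7, -2)

Reflection across line y = -x: (2, 7) → (-7, -2)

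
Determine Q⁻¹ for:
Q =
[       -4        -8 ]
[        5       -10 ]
det(Q) = 80
Q⁻¹ =
[     -1/8      1/10 ]
[    -1/16     -1/20 ]

For a 2×2 matrix Q = [[a, b], [c, d]] with det(Q) ≠ 0, Q⁻¹ = (1/det(Q)) * [[d, -b], [-c, a]].
det(Q) = (-4)*(-10) - (-8)*(5) = 40 + 40 = 80.
Q⁻¹ = (1/80) * [[-10, 8], [-5, -4]].
Dividing each entry by 80 and reducing:
Q⁻¹ =
[     -1/8      1/10 ]
[    -1/16     -1/20 ]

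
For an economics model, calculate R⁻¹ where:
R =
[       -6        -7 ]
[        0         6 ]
det(R) = -36
R⁻¹ =
[     -1/6     -7/36 ]
[        0       1/6 ]

For a 2×2 matrix R = [[a, b], [c, d]] with det(R) ≠ 0, R⁻¹ = (1/det(R)) * [[d, -b], [-c, a]].
det(R) = (-6)*(6) - (-7)*(0) = -36 - 0 = -36.
R⁻¹ = (1/-36) * [[6, 7], [0, -6]].
Dividing each entry by -36 and reducing:
R⁻¹ =
[     -1/6     -7/36 ]
[        0       1/6 ]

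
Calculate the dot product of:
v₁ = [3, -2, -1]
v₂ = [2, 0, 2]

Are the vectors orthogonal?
4, No

The dot product is the sum of products of corresponding components.
v₁·v₂ = (3)*(2) + (-2)*(0) + (-1)*(2) = 6 + 0 - 2 = 4.
Two vectors are orthogonal iff their dot product is 0; here the dot product is 4, so the vectors are not orthogonal.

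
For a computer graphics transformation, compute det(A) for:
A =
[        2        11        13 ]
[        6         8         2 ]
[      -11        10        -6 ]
det(A) = 1942

Expand along row 0 (cofactor expansion): det(A) = a*(e*i - f*h) - b*(d*i - f*g) + c*(d*h - e*g), where the 3×3 is [[a, b, c], [d, e, f], [g, h, i]].
Minor M_00 = (8)*(-6) - (2)*(10) = -48 - 20 = -68.
Minor M_01 = (6)*(-6) - (2)*(-11) = -36 + 22 = -14.
Minor M_02 = (6)*(10) - (8)*(-11) = 60 + 88 = 148.
det(A) = (2)*(-68) - (11)*(-14) + (13)*(148) = -136 + 154 + 1924 = 1942.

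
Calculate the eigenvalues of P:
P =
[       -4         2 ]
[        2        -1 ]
λ = -5, 0

Solve det(P - λI) = 0. For a 2×2 matrix the characteristic equation is λ² - (trace)λ + det = 0.
trace(P) = a + d = -4 - 1 = -5.
det(P) = a*d - b*c = (-4)*(-1) - (2)*(2) = 4 - 4 = 0.
Characteristic equation: λ² - (-5)λ + (0) = 0.
Discriminant = (-5)² - 4*(0) = 25 - 0 = 25.
λ = (-5 ± √25) / 2 = (-5 ± 5) / 2 = -5, 0.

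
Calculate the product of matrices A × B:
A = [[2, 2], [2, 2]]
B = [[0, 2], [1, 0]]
[[2, 4], [2, 4]]

Matrix multiplication:
C[0][0] = 2×0 + 2×1 = 2
C[0][1] = 2×2 + 2×0 = 4
C[1][0] = 2×0 + 2×1 = 2
C[1][1] = 2×2 + 2×0 = 4
Result: [[2, 4], [2, 4]]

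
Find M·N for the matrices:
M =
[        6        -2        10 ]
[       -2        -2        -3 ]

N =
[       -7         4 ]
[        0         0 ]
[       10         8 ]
MN =
[       58       104 ]
[      -16       -32 ]

Matrix multiplication: (MN)[i][j] = sum over k of M[i][k] * N[k][j].
  (MN)[0][0] = (6)*(-7) + (-2)*(0) + (10)*(10) = 58
  (MN)[0][1] = (6)*(4) + (-2)*(0) + (10)*(8) = 104
  (MN)[1][0] = (-2)*(-7) + (-2)*(0) + (-3)*(10) = -16
  (MN)[1][1] = (-2)*(4) + (-2)*(0) + (-3)*(8) = -32
MN =
[       58       104 ]
[      -16       -32 ]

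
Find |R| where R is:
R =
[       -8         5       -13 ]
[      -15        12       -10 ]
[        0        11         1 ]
det(R) = 1244

Expand along row 0 (cofactor expansion): det(R) = a*(e*i - f*h) - b*(d*i - f*g) + c*(d*h - e*g), where the 3×3 is [[a, b, c], [d, e, f], [g, h, i]].
Minor M_00 = (12)*(1) - (-10)*(11) = 12 + 110 = 122.
Minor M_01 = (-15)*(1) - (-10)*(0) = -15 - 0 = -15.
Minor M_02 = (-15)*(11) - (12)*(0) = -165 - 0 = -165.
det(R) = (-8)*(122) - (5)*(-15) + (-13)*(-165) = -976 + 75 + 2145 = 1244.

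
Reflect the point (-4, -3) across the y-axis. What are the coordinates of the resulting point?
(4, -3)

Reflection across y-axis: (-4, -3) → (4, -3)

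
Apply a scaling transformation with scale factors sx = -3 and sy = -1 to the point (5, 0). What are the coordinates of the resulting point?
(-15, 0)

Scaling matrix:
[[-3, 0], [0, -1]]
Result: (5 × -3, 0 × -1) = (-15, 0)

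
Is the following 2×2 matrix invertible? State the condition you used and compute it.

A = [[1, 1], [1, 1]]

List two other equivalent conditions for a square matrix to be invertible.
No, not invertible; det(A) = 0 (two rows are equal, so the rows are linearly dependent). Equivalent conditions (failing for this A): rank(A) < 2; Ax = 0 has non-trivial solutions; 0 is an eigenvalue; the columns are linearly dependent.

To check invertibility, compute det(A).
In this matrix, row 0 and the last row are identical, so one row is a scalar multiple of another and the rows are linearly dependent.
A matrix with linearly dependent rows has det = 0 and is not invertible.
Equivalent failed conditions:
- rank(A) < 2.
- Ax = 0 has non-trivial solutions.
- 0 is an eigenvalue.
- The columns are linearly dependent.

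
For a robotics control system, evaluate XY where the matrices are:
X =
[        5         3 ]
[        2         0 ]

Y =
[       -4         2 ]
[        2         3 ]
XY =
[      -14        19 ]
[       -8         4 ]

Matrix multiplication: (XY)[i][j] = sum over k of X[i][k] * Y[k][j].
  (XY)[0][0] = (5)*(-4) + (3)*(2) = -14
  (XY)[0][1] = (5)*(2) + (3)*(3) = 19
  (XY)[1][0] = (2)*(-4) + (0)*(2) = -8
  (XY)[1][1] = (2)*(2) + (0)*(3) = 4
XY =
[      -14        19 ]
[       -8         4 ]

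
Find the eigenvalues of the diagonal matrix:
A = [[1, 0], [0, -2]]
λ₁ = 1, λ₂ = -2

The characteristic polynomial of A is det(A - λI) = (1 - λ)(-2 - λ) = 0.
The roots are λ = 1 and λ = -2, so the eigenvalues are the diagonal entries.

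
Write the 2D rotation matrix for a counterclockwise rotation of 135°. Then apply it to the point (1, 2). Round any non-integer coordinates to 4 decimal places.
R = [[-√2/2, -√2/2], [√2/2, -√2/2]]; R·(1, 2) = (-2.1213, -0.7071)

Rotation matrix formula: R(θ) = [[cos θ, -sin θ], [sin θ, cos θ]]
For θ = 135°:
cos(135°) = -√2/2
sin(135°) = √2/2
R = [[-√2/2, -√2/2], [√2/2, -√2/2]]
Apply to (1, 2): [-√2/2·1 + (-√2/2)·2, √2/2·1 + -√2/2·2] = (-2.1213, -0.7071)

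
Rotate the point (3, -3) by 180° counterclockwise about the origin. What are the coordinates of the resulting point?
(-3, 3)

Rotation matrix R(θ) = [[cos θ, -sin θ], [sin θ, cos θ]]; for θ = 180°:
R = [[-1, 0], [0, -1]]
Result: R × [3, -3]ᵀ = [-1·3 + (0)·-3, 0·3 + (-1)·-3]ᵀ = (-3, 3)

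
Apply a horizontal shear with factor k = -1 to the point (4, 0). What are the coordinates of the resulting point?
(4, 0)

Shear matrix for horizontal shear with factor k = -1:
[[1, -1], [0, 1]]
Result: (4, 0) → (4, 0)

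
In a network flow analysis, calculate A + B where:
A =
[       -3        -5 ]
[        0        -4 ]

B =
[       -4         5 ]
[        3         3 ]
A + B =
[       -7         0 ]
[        3        -1 ]

Matrix addition is elementwise: (A+B)[i][j] = A[i][j] + B[i][j].
  (A+B)[0][0] = (-3) + (-4) = -7
  (A+B)[0][1] = (-5) + (5) = 0
  (A+B)[1][0] = (0) + (3) = 3
  (A+B)[1][1] = (-4) + (3) = -1
A + B =
[       -7         0 ]
[        3        -1 ]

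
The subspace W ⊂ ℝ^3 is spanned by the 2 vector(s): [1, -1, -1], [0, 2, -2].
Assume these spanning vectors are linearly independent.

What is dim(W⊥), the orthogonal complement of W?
dim(W⊥) = 1

For any subspace W of ℝ^n, dim(W) + dim(W⊥) = n (the whole-space dimension).
Here the given 2 vectors are linearly independent, so dim(W) = 2.
Thus dim(W⊥) = n - dim(W) = 3 - 2 = 1.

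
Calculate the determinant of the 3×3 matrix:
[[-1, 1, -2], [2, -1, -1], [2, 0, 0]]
-6

Expansion along first row:
det = -1·det([[-1,-1],[0,0]]) - 1·det([[2,-1],[2,0]]) + -2·det([[2,-1],[2,0]])
    = -1·(-1·0 - -1·0) - 1·(2·0 - -1·2) + -2·(2·0 - -1·2)
    = -1·0 - 1·2 + -2·2
    = 0 + -2 + -4 = -6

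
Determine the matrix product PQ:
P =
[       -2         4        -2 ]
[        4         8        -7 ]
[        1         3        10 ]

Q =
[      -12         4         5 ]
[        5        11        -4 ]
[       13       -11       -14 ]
PQ =
[       18        58         2 ]
[      -99       181        86 ]
[      133       -73      -147 ]

Matrix multiplication: (PQ)[i][j] = sum over k of P[i][k] * Q[k][j].
  (PQ)[0][0] = (-2)*(-12) + (4)*(5) + (-2)*(13) = 18
  (PQ)[0][1] = (-2)*(4) + (4)*(11) + (-2)*(-11) = 58
  (PQ)[0][2] = (-2)*(5) + (4)*(-4) + (-2)*(-14) = 2
  (PQ)[1][0] = (4)*(-12) + (8)*(5) + (-7)*(13) = -99
  (PQ)[1][1] = (4)*(4) + (8)*(11) + (-7)*(-11) = 181
  (PQ)[1][2] = (4)*(5) + (8)*(-4) + (-7)*(-14) = 86
  (PQ)[2][0] = (1)*(-12) + (3)*(5) + (10)*(13) = 133
  (PQ)[2][1] = (1)*(4) + (3)*(11) + (10)*(-11) = -73
  (PQ)[2][2] = (1)*(5) + (3)*(-4) + (10)*(-14) = -147
PQ =
[       18        58         2 ]
[      -99       181        86 ]
[      133       -73      -147 ]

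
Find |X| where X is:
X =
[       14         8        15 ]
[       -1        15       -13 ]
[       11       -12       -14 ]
det(X) = -8675

Expand along row 0 (cofactor expansion): det(X) = a*(e*i - f*h) - b*(d*i - f*g) + c*(d*h - e*g), where the 3×3 is [[a, b, c], [d, e, f], [g, h, i]].
Minor M_00 = (15)*(-14) - (-13)*(-12) = -210 - 156 = -366.
Minor M_01 = (-1)*(-14) - (-13)*(11) = 14 + 143 = 157.
Minor M_02 = (-1)*(-12) - (15)*(11) = 12 - 165 = -153.
det(X) = (14)*(-366) - (8)*(157) + (15)*(-153) = -5124 - 1256 - 2295 = -8675.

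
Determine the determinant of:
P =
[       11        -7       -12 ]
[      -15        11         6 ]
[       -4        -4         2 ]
det(P) = -784

Expand along row 0 (cofactor expansion): det(P) = a*(e*i - f*h) - b*(d*i - f*g) + c*(d*h - e*g), where the 3×3 is [[a, b, c], [d, e, f], [g, h, i]].
Minor M_00 = (11)*(2) - (6)*(-4) = 22 + 24 = 46.
Minor M_01 = (-15)*(2) - (6)*(-4) = -30 + 24 = -6.
Minor M_02 = (-15)*(-4) - (11)*(-4) = 60 + 44 = 104.
det(P) = (11)*(46) - (-7)*(-6) + (-12)*(104) = 506 - 42 - 1248 = -784.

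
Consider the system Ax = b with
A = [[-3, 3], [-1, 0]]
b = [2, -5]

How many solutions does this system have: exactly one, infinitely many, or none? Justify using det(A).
Exactly one solution

Compute det(A) = (-3)*(0) - (3)*(-1) = 3.
Because det(A) ≠ 0, A is invertible and Ax = b has a unique solution for every b (here x = A⁻¹ b).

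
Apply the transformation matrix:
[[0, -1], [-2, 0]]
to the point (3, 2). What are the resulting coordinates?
(-2, -6)

Matrix multiplication:
[[0, -1], [-2, 0]] × [3, 2]ᵀ
= [0×3 + -1×2, -2×3 + 0×2]ᵀ
= [-2.0000, -6.0000]ᵀ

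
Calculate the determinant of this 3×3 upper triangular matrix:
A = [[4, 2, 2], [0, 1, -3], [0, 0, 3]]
12

The determinant of a triangular matrix is the product of its diagonal entries (the off-diagonal entries above the diagonal do not affect it).
det(A) = (4) * (1) * (3) = 12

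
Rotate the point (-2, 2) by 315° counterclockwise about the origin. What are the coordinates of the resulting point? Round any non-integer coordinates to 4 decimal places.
(0.0000, 2.8284)

Rotation matrix R(θ) = [[cos θ, -sin θ], [sin θ, cos θ]]; for θ = 315°:
R = [[√2/2, √2/2], [-√2/2, √2/2]]
Result: R × [-2, 2]ᵀ = [√2/2·-2 + (√2/2)·2, -√2/2·-2 + (√2/2)·2]ᵀ = (0.0000, 2.8284)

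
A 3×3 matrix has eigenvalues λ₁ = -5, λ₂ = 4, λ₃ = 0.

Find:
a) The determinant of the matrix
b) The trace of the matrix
det = 0, trace = -1

Two standard eigenvalue identities:
- det(A) equals the product of the eigenvalues (counted with multiplicity).
- trace(A) equals the sum of the eigenvalues.
det(A) = (-5)*(4)*(0) = 0.
trace(A) = -5 + 4 + 0 = -1.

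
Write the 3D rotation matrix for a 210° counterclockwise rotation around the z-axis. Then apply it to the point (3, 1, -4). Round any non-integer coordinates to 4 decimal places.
R = [[-√3/2, 1/2, 0], [-1/2, -√3/2, 0], [0, 0, 1]]; R·(3, 1, -4) = (-2.0981, -2.3660, -4.0000)

Rotation matrix for 210° around z-axis:
cos(210°) = -√3/2, sin(210°) = -1/2
R = [[-√3/2, 1/2, 0], [-1/2, -√3/2, 0], [0, 0, 1]]
Apply to (3, 1, -4): R·[3, 1, -4]ᵀ = (-2.0981, -2.3660, -4.0000)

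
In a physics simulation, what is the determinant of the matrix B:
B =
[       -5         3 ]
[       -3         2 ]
det(B) = -1

For a 2×2 matrix [[a, b], [c, d]], det = a*d - b*c.
det(B) = (-5)*(2) - (3)*(-3) = -10 + 9 = -1.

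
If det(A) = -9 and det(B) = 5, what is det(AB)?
-45

Use the multiplicative property of determinants: det(AB) = det(A)*det(B).
det(AB) = (-9)*(5) = -45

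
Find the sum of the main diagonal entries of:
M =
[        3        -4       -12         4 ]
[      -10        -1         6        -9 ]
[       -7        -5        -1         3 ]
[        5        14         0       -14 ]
tr(M) = 3 - 1 - 1 - 14 = -13

The trace of a square matrix is the sum of its diagonal entries.
Diagonal entries of M: M[0][0] = 3, M[1][1] = -1, M[2][2] = -1, M[3][3] = -14.
tr(M) = 3 - 1 - 1 - 14 = -13.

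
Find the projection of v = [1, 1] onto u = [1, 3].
[2/5, 6/5]

The projection of v onto u is proj_u(v) = ((v·u) / (u·u)) · u.
v·u = (1)*(1) + (1)*(3) = 4.
u·u = (1)*(1) + (3)*(3) = 10.
coefficient = 4 / 10 = 2/5.
proj_u(v) = 2/5 · [1, 3] = [2/5, 6/5].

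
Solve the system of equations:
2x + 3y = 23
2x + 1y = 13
x = 4, y = 5

Use elimination (row reduction):
Equation 1: 2x + 3y = 23.
Equation 2: 2x + 1y = 13.
Multiply Eq1 by 2 and Eq2 by 2: 4x + 6y = 46;  4x + 2y = 26.
Subtract: (-4)y = -20, so y = 5.
Back-substitute into Eq1: 2x + 3*(5) = 23, so x = 4.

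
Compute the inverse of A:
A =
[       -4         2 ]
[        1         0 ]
det(A) = -2
A⁻¹ =
[        0         1 ]
[      1/2         2 ]

For a 2×2 matrix A = [[a, b], [c, d]] with det(A) ≠ 0, A⁻¹ = (1/det(A)) * [[d, -b], [-c, a]].
det(A) = (-4)*(0) - (2)*(1) = 0 - 2 = -2.
A⁻¹ = (1/-2) * [[0, -2], [-1, -4]].
Dividing each entry by -2 and reducing:
A⁻¹ =
[        0         1 ]
[      1/2         2 ]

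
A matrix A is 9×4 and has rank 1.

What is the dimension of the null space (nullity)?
3

The rank-nullity theorem for an m×n matrix states:
rank(A) + nullity(A) = n (the number of columns).
Here n = 4 and rank(A) = 1, so nullity(A) = 4 - 1 = 3.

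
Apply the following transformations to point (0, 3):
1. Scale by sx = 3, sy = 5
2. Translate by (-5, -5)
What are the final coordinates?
(-5, 10)

Step 1: Scale (0, 3) by (sx, sy) = (3, 5) → (0, 15)
Step 2: Translate by (-5, -5) → (-5, 10)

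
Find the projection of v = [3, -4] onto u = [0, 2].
[0, -4]

The projection of v onto u is proj_u(v) = ((v·u) / (u·u)) · u.
v·u = (3)*(0) + (-4)*(2) = -8.
u·u = (0)*(0) + (2)*(2) = 4.
coefficient = -8 / 4 = -2.
proj_u(v) = -2 · [0, 2] = [0, -4].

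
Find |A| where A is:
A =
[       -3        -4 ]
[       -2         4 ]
det(A) = -20

For a 2×2 matrix [[a, b], [c, d]], det = a*d - b*c.
det(A) = (-3)*(4) - (-4)*(-2) = -12 - 8 = -20.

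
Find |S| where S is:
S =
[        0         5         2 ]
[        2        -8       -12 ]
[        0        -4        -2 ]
det(S) = 4

Expand along row 0 (cofactor expansion): det(S) = a*(e*i - f*h) - b*(d*i - f*g) + c*(d*h - e*g), where the 3×3 is [[a, b, c], [d, e, f], [g, h, i]].
Minor M_00 = (-8)*(-2) - (-12)*(-4) = 16 - 48 = -32.
Minor M_01 = (2)*(-2) - (-12)*(0) = -4 - 0 = -4.
Minor M_02 = (2)*(-4) - (-8)*(0) = -8 - 0 = -8.
det(S) = (0)*(-32) - (5)*(-4) + (2)*(-8) = 0 + 20 - 16 = 4.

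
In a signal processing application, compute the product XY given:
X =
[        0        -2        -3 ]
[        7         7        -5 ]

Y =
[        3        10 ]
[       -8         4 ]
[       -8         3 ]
XY =
[       40       -17 ]
[        5        83 ]

Matrix multiplication: (XY)[i][j] = sum over k of X[i][k] * Y[k][j].
  (XY)[0][0] = (0)*(3) + (-2)*(-8) + (-3)*(-8) = 40
  (XY)[0][1] = (0)*(10) + (-2)*(4) + (-3)*(3) = -17
  (XY)[1][0] = (7)*(3) + (7)*(-8) + (-5)*(-8) = 5
  (XY)[1][1] = (7)*(10) + (7)*(4) + (-5)*(3) = 83
XY =
[       40       -17 ]
[        5        83 ]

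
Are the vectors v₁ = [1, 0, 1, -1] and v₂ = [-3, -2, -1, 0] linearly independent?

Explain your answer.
Yes, linearly independent

Two vectors are linearly dependent iff one is a scalar multiple of the other.
No single scalar k satisfies v₂ = k·v₁ (the ratios of corresponding entries disagree), so v₁ and v₂ are linearly independent.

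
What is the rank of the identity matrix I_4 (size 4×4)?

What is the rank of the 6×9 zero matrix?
rank(I_4) = 4, rank(0) = 0

The identity I_4 has 4 columns that are the standard basis vectors e_1, …, e_4. These are linearly independent, so all 4 columns are pivots and rank(I_4) = 4.
The 6×9 zero matrix has every entry zero, so every row is the zero row and there are no pivots; rank(0) = 0.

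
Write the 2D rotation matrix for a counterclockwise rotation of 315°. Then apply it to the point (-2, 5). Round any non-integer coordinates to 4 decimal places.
R = [[√2/2, √2/2], [-√2/2, √2/2]]; R·(-2, 5) = (2.1213, 4.9497)

Rotation matrix formula: R(θ) = [[cos θ, -sin θ], [sin θ, cos θ]]
For θ = 315°:
cos(315°) = √2/2
sin(315°) = -√2/2
R = [[√2/2, √2/2], [-√2/2, √2/2]]
Apply to (-2, 5): [√2/2·-2 + (√2/2)·5, -√2/2·-2 + √2/2·5] = (2.1213, 4.9497)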